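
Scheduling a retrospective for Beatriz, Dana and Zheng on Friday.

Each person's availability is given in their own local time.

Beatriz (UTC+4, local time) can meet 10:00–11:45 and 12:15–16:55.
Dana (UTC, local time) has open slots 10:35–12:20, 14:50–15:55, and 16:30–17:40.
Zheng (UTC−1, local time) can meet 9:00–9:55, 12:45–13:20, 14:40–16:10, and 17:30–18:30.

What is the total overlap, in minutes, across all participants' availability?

20 minutes

Beatriz → UTC: 06:00–07:45, 08:15–12:55.
Dana → UTC: 10:35–12:20, 14:50–15:55, 16:30–17:40.
Zheng → UTC: 10:00–10:55, 13:45–14:20, 15:40–17:10, 18:30–19:30.
Beatriz ∩ Dana: 10:35–12:20.
Beatriz ∩ Dana ∩ Zheng: 10:35–10:55.
Total common minutes: 20.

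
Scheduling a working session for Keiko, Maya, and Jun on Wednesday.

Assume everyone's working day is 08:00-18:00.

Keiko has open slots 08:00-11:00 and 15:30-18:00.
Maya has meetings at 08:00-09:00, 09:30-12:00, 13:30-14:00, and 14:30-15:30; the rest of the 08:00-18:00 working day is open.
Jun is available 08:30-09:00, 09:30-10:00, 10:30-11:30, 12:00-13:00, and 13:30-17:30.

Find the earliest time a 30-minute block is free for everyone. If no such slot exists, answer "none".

15:30

Maya free within 08:00–18:00: 09:00–09:30, 12:00–13:30, 14:00–14:30, 15:30–18:00.
Keiko ∩ Maya: 09:00–09:30, 15:30–18:00.
Keiko ∩ Maya ∩ Jun: 15:30–17:30.
Windows ≥ 30 min: 15:30–17:30.
Earliest such window starts at 15:30.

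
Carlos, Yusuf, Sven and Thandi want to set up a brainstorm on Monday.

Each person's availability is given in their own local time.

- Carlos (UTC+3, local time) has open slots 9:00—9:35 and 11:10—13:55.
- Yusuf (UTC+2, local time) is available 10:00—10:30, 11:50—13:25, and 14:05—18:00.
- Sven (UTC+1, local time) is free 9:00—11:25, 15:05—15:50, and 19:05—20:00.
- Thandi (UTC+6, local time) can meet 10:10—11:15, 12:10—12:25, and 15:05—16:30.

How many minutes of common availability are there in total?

35 minutes

Carlos → UTC: 06:00–06:35, 08:10–10:55.
Yusuf → UTC: 08:00–08:30, 09:50–11:25, 12:05–16:00.
Sven → UTC: 08:00–10:25, 14:05–14:50, 18:05–19:00.
Thandi → UTC: 04:10–05:15, 06:10–06:25, 09:05–10:30.
Carlos ∩ Yusuf: 08:10–08:30, 09:50–10:55.
Carlos ∩ Yusuf ∩ Sven: 08:10–08:30, 09:50–10:25.
Carlos ∩ Yusuf ∩ Sven ∩ Thandi: 09:50–10:25.
Total common minutes: 35.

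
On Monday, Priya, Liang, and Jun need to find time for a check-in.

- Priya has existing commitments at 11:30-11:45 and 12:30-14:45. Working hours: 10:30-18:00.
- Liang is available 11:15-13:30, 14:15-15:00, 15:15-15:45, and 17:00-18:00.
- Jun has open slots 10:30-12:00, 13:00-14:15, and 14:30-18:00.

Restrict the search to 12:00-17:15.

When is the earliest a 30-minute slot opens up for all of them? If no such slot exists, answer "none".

Priya free within 10:30–18:00: 10:30–11:30, 11:45–12:30, 14:45–18:00.
Priya ∩ Liang: 11:15–11:30, 11:45–12:30, 14:45–15:00, 15:15–15:45, 17:00–18:00.
Priya ∩ Liang ∩ Jun: 11:15–11:30, 11:45–12:00, 14:45–15:00, 15:15–15:45, 17:00–18:00.
Restricted to 12:00–17:15: 14:45–15:00, 15:15–15:45, 17:00–17:15.
Windows ≥ 30 min: 15:15–15:45.
Earliest such window starts at 15:15.

15:15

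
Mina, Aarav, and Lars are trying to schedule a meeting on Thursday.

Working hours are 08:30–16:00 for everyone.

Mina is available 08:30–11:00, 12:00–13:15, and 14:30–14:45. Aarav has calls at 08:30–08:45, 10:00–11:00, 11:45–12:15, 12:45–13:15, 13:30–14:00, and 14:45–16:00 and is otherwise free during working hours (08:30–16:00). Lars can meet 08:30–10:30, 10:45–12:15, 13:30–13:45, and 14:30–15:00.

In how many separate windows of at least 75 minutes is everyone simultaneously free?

Aarav free within 08:30–16:00: 08:45–10:00, 11:00–11:45, 12:15–12:45, 13:15–13:30, 14:00–14:45.
Mina ∩ Aarav: 08:45–10:00, 12:15–12:45, 14:30–14:45.
Mina ∩ Aarav ∩ Lars: 08:45–10:00, 14:30–14:45.
Windows ≥ 75 min: 08:45–10:00.
That's 1 window.

1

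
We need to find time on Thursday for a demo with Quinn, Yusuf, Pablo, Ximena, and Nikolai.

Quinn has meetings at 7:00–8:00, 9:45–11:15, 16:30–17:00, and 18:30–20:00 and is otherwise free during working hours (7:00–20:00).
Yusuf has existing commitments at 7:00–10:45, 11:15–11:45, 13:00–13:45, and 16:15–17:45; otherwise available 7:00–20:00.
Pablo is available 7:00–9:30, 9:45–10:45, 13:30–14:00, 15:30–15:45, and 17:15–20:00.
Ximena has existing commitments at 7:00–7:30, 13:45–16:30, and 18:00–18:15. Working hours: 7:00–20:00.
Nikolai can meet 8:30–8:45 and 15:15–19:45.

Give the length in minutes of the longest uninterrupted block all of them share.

Quinn free within 07:00–20:00: 08:00–09:45, 11:15–16:30, 17:00–18:30.
Yusuf free within 07:00–20:00: 10:45–11:15, 11:45–13:00, 13:45–16:15, 17:45–20:00.
Ximena free within 07:00–20:00: 07:30–13:45, 16:30–18:00, 18:15–20:00.
Quinn ∩ Yusuf: 11:45–13:00, 13:45–16:15, 17:45–18:30.
Quinn ∩ Yusuf ∩ Pablo: 13:45–14:00, 15:30–15:45, 17:45–18:30.
Quinn ∩ Yusuf ∩ Pablo ∩ Ximena: 17:45–18:00, 18:15–18:30.
Quinn ∩ Yusuf ∩ Pablo ∩ Ximena ∩ Nikolai: 17:45–18:00, 18:15–18:30.
Common window lengths: 15, 15 min; longest is 15.

15 minutes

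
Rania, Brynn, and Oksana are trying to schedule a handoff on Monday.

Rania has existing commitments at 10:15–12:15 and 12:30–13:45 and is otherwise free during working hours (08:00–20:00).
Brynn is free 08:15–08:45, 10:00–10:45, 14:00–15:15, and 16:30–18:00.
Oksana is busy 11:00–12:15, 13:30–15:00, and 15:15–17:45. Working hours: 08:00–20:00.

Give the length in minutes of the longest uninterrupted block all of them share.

30 minutes

Rania free within 08:00–20:00: 08:00–10:15, 12:15–12:30, 13:45–20:00.
Oksana free within 08:00–20:00: 08:00–11:00, 12:15–13:30, 15:00–15:15, 17:45–20:00.
Rania ∩ Brynn: 08:15–08:45, 10:00–10:15, 14:00–15:15, 16:30–18:00.
Rania ∩ Brynn ∩ Oksana: 08:15–08:45, 10:00–10:15, 15:00–15:15, 17:45–18:00.
Common window lengths: 30, 15, 15, 15 min; longest is 30.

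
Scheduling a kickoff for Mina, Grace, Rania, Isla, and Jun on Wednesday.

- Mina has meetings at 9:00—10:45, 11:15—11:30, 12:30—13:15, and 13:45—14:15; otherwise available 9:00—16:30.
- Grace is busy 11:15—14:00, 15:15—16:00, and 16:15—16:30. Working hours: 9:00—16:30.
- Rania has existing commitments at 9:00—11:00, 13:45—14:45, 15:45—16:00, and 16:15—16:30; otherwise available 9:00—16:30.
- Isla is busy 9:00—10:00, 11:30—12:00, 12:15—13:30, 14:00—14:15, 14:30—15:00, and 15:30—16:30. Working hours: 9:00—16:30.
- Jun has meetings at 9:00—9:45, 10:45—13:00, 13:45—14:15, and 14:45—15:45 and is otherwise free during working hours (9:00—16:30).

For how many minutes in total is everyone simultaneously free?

0 minutes

Mina free within 09:00–16:30: 10:45–11:15, 11:30–12:30, 13:15–13:45, 14:15–16:30.
Grace free within 09:00–16:30: 09:00–11:15, 14:00–15:15, 16:00–16:15.
Rania free within 09:00–16:30: 11:00–13:45, 14:45–15:45, 16:00–16:15.
Isla free within 09:00–16:30: 10:00–11:30, 12:00–12:15, 13:30–14:00, 14:15–14:30, 15:00–15:30.
Jun free within 09:00–16:30: 09:45–10:45, 13:00–13:45, 14:15–14:45, 15:45–16:30.
Mina ∩ Grace: 10:45–11:15, 14:15–15:15, 16:00–16:15.
Mina ∩ Grace ∩ Rania: 11:00–11:15, 14:45–15:15, 16:00–16:15.
Mina ∩ Grace ∩ Rania ∩ Isla: 11:00–11:15, 15:00–15:15.
Mina ∩ Grace ∩ Rania ∩ Isla ∩ Jun: (none).
Total common minutes: 0.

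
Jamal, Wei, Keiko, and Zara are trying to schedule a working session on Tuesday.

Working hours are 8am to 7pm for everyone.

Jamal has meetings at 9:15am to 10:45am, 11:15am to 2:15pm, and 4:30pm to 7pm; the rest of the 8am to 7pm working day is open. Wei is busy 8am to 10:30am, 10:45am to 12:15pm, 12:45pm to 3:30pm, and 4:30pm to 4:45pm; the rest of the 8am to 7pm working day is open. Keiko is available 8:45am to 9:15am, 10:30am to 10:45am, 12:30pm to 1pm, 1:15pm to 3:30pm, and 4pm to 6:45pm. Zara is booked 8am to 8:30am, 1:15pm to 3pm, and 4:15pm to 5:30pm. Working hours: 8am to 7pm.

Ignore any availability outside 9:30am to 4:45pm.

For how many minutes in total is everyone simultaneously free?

Jamal free within 08:00–19:00: 08:00–09:15, 10:45–11:15, 14:15–16:30.
Wei free within 08:00–19:00: 10:30–10:45, 12:15–12:45, 15:30–16:30, 16:45–19:00.
Zara free within 08:00–19:00: 08:30–13:15, 15:00–16:15, 17:30–19:00.
Jamal ∩ Wei: 15:30–16:30.
Jamal ∩ Wei ∩ Keiko: 16:00–16:30.
Jamal ∩ Wei ∩ Keiko ∩ Zara: 16:00–16:15.
Restricted to 09:30–16:45: 16:00–16:15.
Total common minutes: 15.

15 minutes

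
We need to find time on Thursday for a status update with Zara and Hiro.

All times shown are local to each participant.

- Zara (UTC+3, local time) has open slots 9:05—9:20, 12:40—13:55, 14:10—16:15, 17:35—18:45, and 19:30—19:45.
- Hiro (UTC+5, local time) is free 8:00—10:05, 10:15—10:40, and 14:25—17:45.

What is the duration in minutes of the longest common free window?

Zara → UTC: 06:05–06:20, 09:40–10:55, 11:10–13:15, 14:35–15:45, 16:30–16:45.
Hiro → UTC: 03:00–05:05, 05:15–05:40, 09:25–12:45.
Zara ∩ Hiro: 09:40–10:55, 11:10–12:45.
Common window lengths: 75, 95 min; longest is 95.

95 minutes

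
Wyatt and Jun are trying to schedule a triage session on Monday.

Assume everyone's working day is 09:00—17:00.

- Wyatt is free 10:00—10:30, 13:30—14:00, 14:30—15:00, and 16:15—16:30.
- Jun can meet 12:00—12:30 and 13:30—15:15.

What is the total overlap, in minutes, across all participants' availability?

60 minutes

Wyatt ∩ Jun: 13:30–14:00, 14:30–15:00.
Total common minutes: 30 + 30 = 60.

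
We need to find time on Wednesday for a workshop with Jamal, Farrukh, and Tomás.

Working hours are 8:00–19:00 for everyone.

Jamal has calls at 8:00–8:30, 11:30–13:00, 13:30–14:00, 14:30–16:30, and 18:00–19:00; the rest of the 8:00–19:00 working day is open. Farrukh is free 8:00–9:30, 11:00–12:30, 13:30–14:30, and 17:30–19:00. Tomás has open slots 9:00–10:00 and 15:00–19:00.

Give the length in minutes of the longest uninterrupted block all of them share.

30 minutes

Jamal free within 08:00–19:00: 08:30–11:30, 13:00–13:30, 14:00–14:30, 16:30–18:00.
Jamal ∩ Farrukh: 08:30–09:30, 11:00–11:30, 14:00–14:30, 17:30–18:00.
Jamal ∩ Farrukh ∩ Tomás: 09:00–09:30, 17:30–18:00.
Common window lengths: 30, 30 min; longest is 30.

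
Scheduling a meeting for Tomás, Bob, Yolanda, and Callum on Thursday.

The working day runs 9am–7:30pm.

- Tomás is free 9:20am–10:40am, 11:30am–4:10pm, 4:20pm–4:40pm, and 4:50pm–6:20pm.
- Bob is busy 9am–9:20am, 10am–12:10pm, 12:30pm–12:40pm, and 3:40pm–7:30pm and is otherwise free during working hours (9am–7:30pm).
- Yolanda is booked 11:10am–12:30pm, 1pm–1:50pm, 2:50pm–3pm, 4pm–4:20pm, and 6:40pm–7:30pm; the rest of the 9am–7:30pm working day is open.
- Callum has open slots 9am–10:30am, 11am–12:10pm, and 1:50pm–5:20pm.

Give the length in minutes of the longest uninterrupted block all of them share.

Bob free within 09:00–19:30: 09:20–10:00, 12:10–12:30, 12:40–15:40.
Yolanda free within 09:00–19:30: 09:00–11:10, 12:30–13:00, 13:50–14:50, 15:00–16:00, 16:20–18:40.
Tomás ∩ Bob: 09:20–10:00, 12:10–12:30, 12:40–15:40.
Tomás ∩ Bob ∩ Yolanda: 09:20–10:00, 12:40–13:00, 13:50–14:50, 15:00–15:40.
Tomás ∩ Bob ∩ Yolanda ∩ Callum: 09:20–10:00, 13:50–14:50, 15:00–15:40.
Common window lengths: 40, 60, 40 min; longest is 60.

60 minutes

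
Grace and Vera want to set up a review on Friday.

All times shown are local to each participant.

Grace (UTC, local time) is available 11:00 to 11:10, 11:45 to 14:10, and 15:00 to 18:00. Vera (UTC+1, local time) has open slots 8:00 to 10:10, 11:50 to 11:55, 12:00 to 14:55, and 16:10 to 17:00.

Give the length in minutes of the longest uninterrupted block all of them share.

Grace → UTC: 11:00–11:10, 11:45–14:10, 15:00–18:00.
Vera → UTC: 07:00–09:10, 10:50–10:55, 11:00–13:55, 15:10–16:00.
Grace ∩ Vera: 11:00–11:10, 11:45–13:55, 15:10–16:00.
Common window lengths: 10, 130, 50 min; longest is 130.

130 minutes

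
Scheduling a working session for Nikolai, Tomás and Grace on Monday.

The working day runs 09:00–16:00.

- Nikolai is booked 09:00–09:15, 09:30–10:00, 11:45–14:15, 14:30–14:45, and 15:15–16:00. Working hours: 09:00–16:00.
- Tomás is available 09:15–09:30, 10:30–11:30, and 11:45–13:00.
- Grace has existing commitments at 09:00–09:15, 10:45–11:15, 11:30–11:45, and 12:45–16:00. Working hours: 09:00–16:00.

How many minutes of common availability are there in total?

Nikolai free within 09:00–16:00: 09:15–09:30, 10:00–11:45, 14:15–14:30, 14:45–15:15.
Grace free within 09:00–16:00: 09:15–10:45, 11:15–11:30, 11:45–12:45.
Nikolai ∩ Tomás: 09:15–09:30, 10:30–11:30.
Nikolai ∩ Tomás ∩ Grace: 09:15–09:30, 10:30–10:45, 11:15–11:30.
Total common minutes: 15 + 15 + 15 = 45.

45 minutes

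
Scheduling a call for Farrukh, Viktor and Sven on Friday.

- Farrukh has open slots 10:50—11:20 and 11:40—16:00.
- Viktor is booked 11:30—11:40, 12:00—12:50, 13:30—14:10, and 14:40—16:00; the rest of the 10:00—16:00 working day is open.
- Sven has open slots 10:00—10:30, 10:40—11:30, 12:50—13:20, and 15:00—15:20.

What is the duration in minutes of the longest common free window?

30 minutes

Viktor free within 10:00–16:00: 10:00–11:30, 11:40–12:00, 12:50–13:30, 14:10–14:40.
Farrukh ∩ Viktor: 10:50–11:20, 11:40–12:00, 12:50–13:30, 14:10–14:40.
Farrukh ∩ Viktor ∩ Sven: 10:50–11:20, 12:50–13:20.
Common window lengths: 30, 30 min; longest is 30.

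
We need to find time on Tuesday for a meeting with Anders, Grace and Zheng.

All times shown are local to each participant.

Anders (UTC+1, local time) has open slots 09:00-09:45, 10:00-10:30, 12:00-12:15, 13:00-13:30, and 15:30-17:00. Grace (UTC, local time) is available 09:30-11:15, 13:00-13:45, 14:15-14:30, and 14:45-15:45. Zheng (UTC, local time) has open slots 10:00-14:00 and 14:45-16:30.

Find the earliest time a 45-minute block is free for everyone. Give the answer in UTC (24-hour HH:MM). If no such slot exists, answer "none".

14:45

Anders → UTC: 08:00–08:45, 09:00–09:30, 11:00–11:15, 12:00–12:30, 14:30–16:00.
Grace → UTC: 09:30–11:15, 13:00–13:45, 14:15–14:30, 14:45–15:45.
Zheng → UTC: 10:00–14:00, 14:45–16:30.
Anders ∩ Grace: 11:00–11:15, 14:45–15:45.
Anders ∩ Grace ∩ Zheng: 11:00–11:15, 14:45–15:45.
Windows ≥ 45 min: 14:45–15:45.
Earliest such window starts at 14:45.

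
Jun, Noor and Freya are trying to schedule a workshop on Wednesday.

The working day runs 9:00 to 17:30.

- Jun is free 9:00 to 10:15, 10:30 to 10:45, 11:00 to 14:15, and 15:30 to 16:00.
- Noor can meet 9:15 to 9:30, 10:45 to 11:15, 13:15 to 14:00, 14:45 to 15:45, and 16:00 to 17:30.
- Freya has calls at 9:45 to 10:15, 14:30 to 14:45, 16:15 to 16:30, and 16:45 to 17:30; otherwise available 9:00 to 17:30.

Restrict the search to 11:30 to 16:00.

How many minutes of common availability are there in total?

60 minutes

Freya free within 09:00–17:30: 09:00–09:45, 10:15–14:30, 14:45–16:15, 16:30–16:45.
Jun ∩ Noor: 09:15–09:30, 11:00–11:15, 13:15–14:00, 15:30–15:45.
Jun ∩ Noor ∩ Freya: 09:15–09:30, 11:00–11:15, 13:15–14:00, 15:30–15:45.
Restricted to 11:30–16:00: 13:15–14:00, 15:30–15:45.
Total common minutes: 45 + 15 = 60.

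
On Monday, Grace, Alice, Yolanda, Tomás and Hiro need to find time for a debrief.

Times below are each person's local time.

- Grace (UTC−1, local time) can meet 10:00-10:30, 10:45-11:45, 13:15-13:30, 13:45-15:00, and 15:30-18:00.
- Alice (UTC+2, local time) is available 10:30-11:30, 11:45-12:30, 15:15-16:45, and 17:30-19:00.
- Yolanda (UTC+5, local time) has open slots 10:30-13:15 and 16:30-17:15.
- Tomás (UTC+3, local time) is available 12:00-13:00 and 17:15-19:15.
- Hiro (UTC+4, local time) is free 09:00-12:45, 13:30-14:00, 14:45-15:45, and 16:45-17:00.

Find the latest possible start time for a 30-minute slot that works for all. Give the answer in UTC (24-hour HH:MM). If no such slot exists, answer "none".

Grace → UTC: 11:00–11:30, 11:45–12:45, 14:15–14:30, 14:45–16:00, 16:30–19:00.
Alice → UTC: 08:30–09:30, 09:45–10:30, 13:15–14:45, 15:30–17:00.
Yolanda → UTC: 05:30–08:15, 11:30–12:15.
Tomás → UTC: 09:00–10:00, 14:15–16:15.
Hiro → UTC: 05:00–08:45, 09:30–10:00, 10:45–11:45, 12:45–13:00.
Grace ∩ Alice: 14:15–14:30, 15:30–16:00, 16:30–17:00.
Grace ∩ Alice ∩ Yolanda: (none).
Grace ∩ Alice ∩ Yolanda ∩ Tomás: (none).
Grace ∩ Alice ∩ Yolanda ∩ Tomás ∩ Hiro: (none).
Windows ≥ 30 min: (none).

none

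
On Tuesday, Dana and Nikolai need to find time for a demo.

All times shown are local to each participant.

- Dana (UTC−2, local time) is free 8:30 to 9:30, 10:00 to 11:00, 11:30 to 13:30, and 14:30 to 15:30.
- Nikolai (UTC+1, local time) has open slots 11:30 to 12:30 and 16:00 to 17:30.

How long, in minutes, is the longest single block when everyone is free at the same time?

60 minutes

Dana → UTC: 10:30–11:30, 12:00–13:00, 13:30–15:30, 16:30–17:30.
Nikolai → UTC: 10:30–11:30, 15:00–16:30.
Dana ∩ Nikolai: 10:30–11:30, 15:00–15:30.
Common window lengths: 60, 30 min; longest is 60.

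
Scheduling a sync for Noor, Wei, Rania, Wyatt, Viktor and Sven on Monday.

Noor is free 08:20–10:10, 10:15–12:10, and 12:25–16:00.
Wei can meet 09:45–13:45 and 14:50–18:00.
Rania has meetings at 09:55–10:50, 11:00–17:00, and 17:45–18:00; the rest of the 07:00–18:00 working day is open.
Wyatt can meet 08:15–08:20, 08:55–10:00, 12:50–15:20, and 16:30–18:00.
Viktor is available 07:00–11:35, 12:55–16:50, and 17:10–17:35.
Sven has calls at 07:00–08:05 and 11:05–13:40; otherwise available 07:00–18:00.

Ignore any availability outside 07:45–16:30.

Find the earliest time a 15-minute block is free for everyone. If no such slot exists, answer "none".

none

Rania free within 07:00–18:00: 07:00–09:55, 10:50–11:00, 17:00–17:45.
Sven free within 07:00–18:00: 08:05–11:05, 13:40–18:00.
Noor ∩ Wei: 09:45–10:10, 10:15–12:10, 12:25–13:45, 14:50–16:00.
Noor ∩ Wei ∩ Rania: 09:45–09:55, 10:50–11:00.
Noor ∩ Wei ∩ Rania ∩ Wyatt: 09:45–09:55.
Noor ∩ Wei ∩ Rania ∩ Wyatt ∩ Viktor: 09:45–09:55.
Noor ∩ Wei ∩ Rania ∩ Wyatt ∩ Viktor ∩ Sven: 09:45–09:55.
Restricted to 07:45–16:30: 09:45–09:55.
Windows ≥ 15 min: (none).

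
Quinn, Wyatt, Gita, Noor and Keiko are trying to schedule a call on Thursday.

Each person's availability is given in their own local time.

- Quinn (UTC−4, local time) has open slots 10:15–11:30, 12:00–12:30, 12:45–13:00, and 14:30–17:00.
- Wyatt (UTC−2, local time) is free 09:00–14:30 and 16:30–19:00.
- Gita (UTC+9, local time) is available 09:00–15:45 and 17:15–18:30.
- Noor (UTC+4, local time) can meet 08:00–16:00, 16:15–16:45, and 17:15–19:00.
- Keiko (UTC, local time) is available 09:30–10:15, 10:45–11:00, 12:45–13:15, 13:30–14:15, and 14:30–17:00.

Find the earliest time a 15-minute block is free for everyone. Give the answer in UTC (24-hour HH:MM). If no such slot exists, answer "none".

Quinn → UTC: 14:15–15:30, 16:00–16:30, 16:45–17:00, 18:30–21:00.
Wyatt → UTC: 11:00–16:30, 18:30–21:00.
Gita → UTC: 00:00–06:45, 08:15–09:30.
Noor → UTC: 04:00–12:00, 12:15–12:45, 13:15–15:00.
Keiko → UTC: 09:30–10:15, 10:45–11:00, 12:45–13:15, 13:30–14:15, 14:30–17:00.
Quinn ∩ Wyatt: 14:15–15:30, 16:00–16:30, 18:30–21:00.
Quinn ∩ Wyatt ∩ Gita: (none).
Quinn ∩ Wyatt ∩ Gita ∩ Noor: (none).
Quinn ∩ Wyatt ∩ Gita ∩ Noor ∩ Keiko: (none).
Windows ≥ 15 min: (none).

none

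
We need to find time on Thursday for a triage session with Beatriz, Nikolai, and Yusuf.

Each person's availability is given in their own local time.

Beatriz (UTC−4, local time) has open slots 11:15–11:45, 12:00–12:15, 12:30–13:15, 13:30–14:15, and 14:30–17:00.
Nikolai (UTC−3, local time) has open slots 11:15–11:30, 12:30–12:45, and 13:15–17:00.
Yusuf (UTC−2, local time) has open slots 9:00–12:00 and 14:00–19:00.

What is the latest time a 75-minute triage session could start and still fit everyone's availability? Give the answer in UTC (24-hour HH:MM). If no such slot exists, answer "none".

18:45

Beatriz → UTC: 15:15–15:45, 16:00–16:15, 16:30–17:15, 17:30–18:15, 18:30–21:00.
Nikolai → UTC: 14:15–14:30, 15:30–15:45, 16:15–20:00.
Yusuf → UTC: 11:00–14:00, 16:00–21:00.
Beatriz ∩ Nikolai: 15:30–15:45, 16:30–17:15, 17:30–18:15, 18:30–20:00.
Beatriz ∩ Nikolai ∩ Yusuf: 16:30–17:15, 17:30–18:15, 18:30–20:00.
Windows ≥ 75 min: 18:30–20:00.
Latest start in the last window 18:30–20:00 is 20:00 − 75 min = 18:45.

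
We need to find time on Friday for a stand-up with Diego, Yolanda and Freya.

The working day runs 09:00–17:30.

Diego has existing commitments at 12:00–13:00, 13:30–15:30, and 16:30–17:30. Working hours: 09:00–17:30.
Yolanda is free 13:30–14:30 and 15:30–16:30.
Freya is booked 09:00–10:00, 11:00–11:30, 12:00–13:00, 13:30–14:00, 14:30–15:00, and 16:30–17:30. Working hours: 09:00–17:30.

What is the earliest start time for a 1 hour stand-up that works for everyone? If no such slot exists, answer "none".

15:30

Diego free within 09:00–17:30: 09:00–12:00, 13:00–13:30, 15:30–16:30.
Freya free within 09:00–17:30: 10:00–11:00, 11:30–12:00, 13:00–13:30, 14:00–14:30, 15:00–16:30.
Diego ∩ Yolanda: 15:30–16:30.
Diego ∩ Yolanda ∩ Freya: 15:30–16:30.
Windows ≥ 60 min: 15:30–16:30.
Earliest such window starts at 15:30.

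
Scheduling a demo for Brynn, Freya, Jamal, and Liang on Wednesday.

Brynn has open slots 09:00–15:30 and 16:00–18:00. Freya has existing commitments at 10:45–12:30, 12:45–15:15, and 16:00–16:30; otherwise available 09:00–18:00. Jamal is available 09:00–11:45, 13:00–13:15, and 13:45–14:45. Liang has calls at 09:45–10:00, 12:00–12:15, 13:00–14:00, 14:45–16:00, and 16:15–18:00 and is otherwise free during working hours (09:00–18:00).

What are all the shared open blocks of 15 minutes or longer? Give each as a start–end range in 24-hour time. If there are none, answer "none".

09:00–09:45, 10:00–10:45

Freya free within 09:00–18:00: 09:00–10:45, 12:30–12:45, 15:15–16:00, 16:30–18:00.
Liang free within 09:00–18:00: 09:00–09:45, 10:00–12:00, 12:15–13:00, 14:00–14:45, 16:00–16:15.
Brynn ∩ Freya: 09:00–10:45, 12:30–12:45, 15:15–15:30, 16:30–18:00.
Brynn ∩ Freya ∩ Jamal: 09:00–10:45.
Brynn ∩ Freya ∩ Jamal ∩ Liang: 09:00–09:45, 10:00–10:45.
Windows ≥ 15 min: 09:00–09:45, 10:00–10:45.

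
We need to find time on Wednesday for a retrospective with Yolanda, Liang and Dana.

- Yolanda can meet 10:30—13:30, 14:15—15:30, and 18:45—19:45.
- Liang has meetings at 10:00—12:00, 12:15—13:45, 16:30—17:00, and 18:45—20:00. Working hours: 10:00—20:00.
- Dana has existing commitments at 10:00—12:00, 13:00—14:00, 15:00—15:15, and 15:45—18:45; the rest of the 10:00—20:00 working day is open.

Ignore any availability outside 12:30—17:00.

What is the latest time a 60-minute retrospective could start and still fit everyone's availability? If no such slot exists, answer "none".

Liang free within 10:00–20:00: 12:00–12:15, 13:45–16:30, 17:00–18:45.
Dana free within 10:00–20:00: 12:00–13:00, 14:00–15:00, 15:15–15:45, 18:45–20:00.
Yolanda ∩ Liang: 12:00–12:15, 14:15–15:30.
Yolanda ∩ Liang ∩ Dana: 12:00–12:15, 14:15–15:00, 15:15–15:30.
Restricted to 12:30–17:00: 14:15–15:00, 15:15–15:30.
Windows ≥ 60 min: (none).

none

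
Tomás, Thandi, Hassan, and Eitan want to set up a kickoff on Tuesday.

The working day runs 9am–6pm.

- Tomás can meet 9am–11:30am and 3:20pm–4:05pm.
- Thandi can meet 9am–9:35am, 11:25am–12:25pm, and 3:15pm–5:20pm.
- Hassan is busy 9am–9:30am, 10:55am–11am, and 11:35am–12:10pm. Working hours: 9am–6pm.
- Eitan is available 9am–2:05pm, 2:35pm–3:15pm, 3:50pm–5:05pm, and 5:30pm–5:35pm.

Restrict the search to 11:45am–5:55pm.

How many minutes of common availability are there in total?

15 minutes

Hassan free within 09:00–18:00: 09:30–10:55, 11:00–11:35, 12:10–18:00.
Tomás ∩ Thandi: 09:00–09:35, 11:25–11:30, 15:20–16:05.
Tomás ∩ Thandi ∩ Hassan: 09:30–09:35, 11:25–11:30, 15:20–16:05.
Tomás ∩ Thandi ∩ Hassan ∩ Eitan: 09:30–09:35, 11:25–11:30, 15:50–16:05.
Restricted to 11:45–17:55: 15:50–16:05.
Total common minutes: 15.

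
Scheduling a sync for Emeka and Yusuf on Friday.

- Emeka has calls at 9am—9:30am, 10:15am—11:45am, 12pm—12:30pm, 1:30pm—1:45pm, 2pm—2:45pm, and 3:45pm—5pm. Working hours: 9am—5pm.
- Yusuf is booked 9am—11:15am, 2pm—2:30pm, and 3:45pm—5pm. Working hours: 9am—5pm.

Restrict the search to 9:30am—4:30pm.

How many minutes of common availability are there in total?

Emeka free within 09:00–17:00: 09:30–10:15, 11:45–12:00, 12:30–13:30, 13:45–14:00, 14:45–15:45.
Yusuf free within 09:00–17:00: 11:15–14:00, 14:30–15:45.
Emeka ∩ Yusuf: 11:45–12:00, 12:30–13:30, 13:45–14:00, 14:45–15:45.
Restricted to 09:30–16:30: 11:45–12:00, 12:30–13:30, 13:45–14:00, 14:45–15:45.
Total common minutes: 15 + 60 + 15 + 60 = 150.

150 minutes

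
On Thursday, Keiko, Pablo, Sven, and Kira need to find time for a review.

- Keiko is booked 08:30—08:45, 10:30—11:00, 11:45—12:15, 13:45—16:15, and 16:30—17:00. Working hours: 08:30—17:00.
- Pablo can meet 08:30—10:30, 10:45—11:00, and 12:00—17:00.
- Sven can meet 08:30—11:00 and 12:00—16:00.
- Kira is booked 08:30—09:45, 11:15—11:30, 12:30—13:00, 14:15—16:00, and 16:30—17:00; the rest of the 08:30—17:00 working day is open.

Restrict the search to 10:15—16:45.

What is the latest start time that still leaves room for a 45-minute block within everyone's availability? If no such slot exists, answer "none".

13:00

Keiko free within 08:30–17:00: 08:45–10:30, 11:00–11:45, 12:15–13:45, 16:15–16:30.
Kira free within 08:30–17:00: 09:45–11:15, 11:30–12:30, 13:00–14:15, 16:00–16:30.
Keiko ∩ Pablo: 08:45–10:30, 12:15–13:45, 16:15–16:30.
Keiko ∩ Pablo ∩ Sven: 08:45–10:30, 12:15–13:45.
Keiko ∩ Pablo ∩ Sven ∩ Kira: 09:45–10:30, 12:15–12:30, 13:00–13:45.
Restricted to 10:15–16:45: 10:15–10:30, 12:15–12:30, 13:00–13:45.
Windows ≥ 45 min: 13:00–13:45.
Latest start in the last window 13:00–13:45 is 13:45 − 45 min = 13:00.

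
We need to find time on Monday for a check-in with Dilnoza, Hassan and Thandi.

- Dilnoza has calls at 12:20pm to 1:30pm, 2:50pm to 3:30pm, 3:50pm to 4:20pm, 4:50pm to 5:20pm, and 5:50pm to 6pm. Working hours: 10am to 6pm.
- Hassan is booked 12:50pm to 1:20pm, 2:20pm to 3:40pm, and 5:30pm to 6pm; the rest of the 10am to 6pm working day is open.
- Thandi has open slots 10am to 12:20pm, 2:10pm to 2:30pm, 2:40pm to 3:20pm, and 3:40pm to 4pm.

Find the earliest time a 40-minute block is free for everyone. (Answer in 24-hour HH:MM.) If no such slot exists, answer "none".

10:00

Dilnoza free within 10:00–18:00: 10:00–12:20, 13:30–14:50, 15:30–15:50, 16:20–16:50, 17:20–17:50.
Hassan free within 10:00–18:00: 10:00–12:50, 13:20–14:20, 15:40–17:30.
Dilnoza ∩ Hassan: 10:00–12:20, 13:30–14:20, 15:40–15:50, 16:20–16:50, 17:20–17:30.
Dilnoza ∩ Hassan ∩ Thandi: 10:00–12:20, 14:10–14:20, 15:40–15:50.
Windows ≥ 40 min: 10:00–12:20.
Earliest such window starts at 10:00.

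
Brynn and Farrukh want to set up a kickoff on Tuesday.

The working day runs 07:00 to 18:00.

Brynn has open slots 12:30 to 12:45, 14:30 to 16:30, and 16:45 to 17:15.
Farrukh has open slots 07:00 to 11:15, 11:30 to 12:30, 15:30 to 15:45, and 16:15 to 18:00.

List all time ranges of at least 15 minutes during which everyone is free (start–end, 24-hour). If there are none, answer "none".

Brynn ∩ Farrukh: 15:30–15:45, 16:15–16:30, 16:45–17:15.
Windows ≥ 15 min: 15:30–15:45, 16:15–16:30, 16:45–17:15.

15:30–15:45, 16:15–16:30, 16:45–17:15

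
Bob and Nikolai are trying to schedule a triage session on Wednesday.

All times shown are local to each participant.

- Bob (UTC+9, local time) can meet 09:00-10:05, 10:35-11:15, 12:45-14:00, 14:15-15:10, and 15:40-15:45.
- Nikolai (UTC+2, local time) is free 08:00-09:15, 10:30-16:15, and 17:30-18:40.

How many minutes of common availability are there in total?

Bob → UTC: 00:00–01:05, 01:35–02:15, 03:45–05:00, 05:15–06:10, 06:40–06:45.
Nikolai → UTC: 06:00–07:15, 08:30–14:15, 15:30–16:40.
Bob ∩ Nikolai: 06:00–06:10, 06:40–06:45.
Total common minutes: 10 + 5 = 15.

15 minutes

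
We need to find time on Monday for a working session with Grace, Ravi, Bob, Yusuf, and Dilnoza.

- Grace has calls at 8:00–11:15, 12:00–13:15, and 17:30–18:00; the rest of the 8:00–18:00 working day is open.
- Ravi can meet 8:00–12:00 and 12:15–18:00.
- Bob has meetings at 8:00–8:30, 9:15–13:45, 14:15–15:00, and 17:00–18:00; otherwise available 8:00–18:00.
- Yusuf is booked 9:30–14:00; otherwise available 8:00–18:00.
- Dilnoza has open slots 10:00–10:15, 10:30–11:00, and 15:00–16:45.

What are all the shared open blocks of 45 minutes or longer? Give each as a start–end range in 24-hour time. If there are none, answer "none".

15:00–16:45

Grace free within 08:00–18:00: 11:15–12:00, 13:15–17:30.
Bob free within 08:00–18:00: 08:30–09:15, 13:45–14:15, 15:00–17:00.
Yusuf free within 08:00–18:00: 08:00–09:30, 14:00–18:00.
Grace ∩ Ravi: 11:15–12:00, 13:15–17:30.
Grace ∩ Ravi ∩ Bob: 13:45–14:15, 15:00–17:00.
Grace ∩ Ravi ∩ Bob ∩ Yusuf: 14:00–14:15, 15:00–17:00.
Grace ∩ Ravi ∩ Bob ∩ Yusuf ∩ Dilnoza: 15:00–16:45.
Windows ≥ 45 min: 15:00–16:45.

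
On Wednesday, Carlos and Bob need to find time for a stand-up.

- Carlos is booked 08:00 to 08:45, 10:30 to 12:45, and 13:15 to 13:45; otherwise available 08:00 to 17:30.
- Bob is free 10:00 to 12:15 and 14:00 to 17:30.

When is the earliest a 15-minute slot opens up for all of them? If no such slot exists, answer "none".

Carlos free within 08:00–17:30: 08:45–10:30, 12:45–13:15, 13:45–17:30.
Carlos ∩ Bob: 10:00–10:30, 14:00–17:30.
Windows ≥ 15 min: 10:00–10:30, 14:00–17:30.
Earliest such window starts at 10:00.

10:00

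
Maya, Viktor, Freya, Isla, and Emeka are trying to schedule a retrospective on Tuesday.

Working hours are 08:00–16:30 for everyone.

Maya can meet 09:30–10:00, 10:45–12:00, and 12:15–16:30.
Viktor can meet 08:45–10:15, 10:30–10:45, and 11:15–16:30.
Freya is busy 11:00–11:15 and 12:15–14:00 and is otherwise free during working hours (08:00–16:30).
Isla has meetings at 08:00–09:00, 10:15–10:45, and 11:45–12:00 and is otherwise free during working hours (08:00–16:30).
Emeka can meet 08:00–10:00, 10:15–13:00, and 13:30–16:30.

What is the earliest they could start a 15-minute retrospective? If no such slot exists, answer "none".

Freya free within 08:00–16:30: 08:00–11:00, 11:15–12:15, 14:00–16:30.
Isla free within 08:00–16:30: 09:00–10:15, 10:45–11:45, 12:00–16:30.
Maya ∩ Viktor: 09:30–10:00, 11:15–12:00, 12:15–16:30.
Maya ∩ Viktor ∩ Freya: 09:30–10:00, 11:15–12:00, 14:00–16:30.
Maya ∩ Viktor ∩ Freya ∩ Isla: 09:30–10:00, 11:15–11:45, 14:00–16:30.
Maya ∩ Viktor ∩ Freya ∩ Isla ∩ Emeka: 09:30–10:00, 11:15–11:45, 14:00–16:30.
Windows ≥ 15 min: 09:30–10:00, 11:15–11:45, 14:00–16:30.
Earliest such window starts at 09:30.

09:30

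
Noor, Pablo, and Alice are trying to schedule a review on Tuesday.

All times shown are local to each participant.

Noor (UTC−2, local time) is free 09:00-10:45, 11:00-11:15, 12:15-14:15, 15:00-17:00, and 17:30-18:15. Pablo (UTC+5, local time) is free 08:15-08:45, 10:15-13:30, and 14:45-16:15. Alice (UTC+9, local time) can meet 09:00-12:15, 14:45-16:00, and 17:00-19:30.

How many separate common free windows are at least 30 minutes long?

0

Noor → UTC: 11:00–12:45, 13:00–13:15, 14:15–16:15, 17:00–19:00, 19:30–20:15.
Pablo → UTC: 03:15–03:45, 05:15–08:30, 09:45–11:15.
Alice → UTC: 00:00–03:15, 05:45–07:00, 08:00–10:30.
Noor ∩ Pablo: 11:00–11:15.
Noor ∩ Pablo ∩ Alice: (none).
Windows ≥ 30 min: (none).
That's 0 windows.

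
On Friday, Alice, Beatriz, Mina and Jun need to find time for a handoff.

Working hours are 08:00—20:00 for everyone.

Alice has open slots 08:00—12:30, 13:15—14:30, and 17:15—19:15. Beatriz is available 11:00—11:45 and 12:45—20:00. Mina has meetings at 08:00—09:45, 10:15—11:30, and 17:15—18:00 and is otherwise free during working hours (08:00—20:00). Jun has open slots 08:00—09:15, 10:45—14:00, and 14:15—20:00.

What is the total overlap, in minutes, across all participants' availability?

Mina free within 08:00–20:00: 09:45–10:15, 11:30–17:15, 18:00–20:00.
Alice ∩ Beatriz: 11:00–11:45, 13:15–14:30, 17:15–19:15.
Alice ∩ Beatriz ∩ Mina: 11:30–11:45, 13:15–14:30, 18:00–19:15.
Alice ∩ Beatriz ∩ Mina ∩ Jun: 11:30–11:45, 13:15–14:00, 14:15–14:30, 18:00–19:15.
Total common minutes: 15 + 45 + 15 + 75 = 150.

150 minutes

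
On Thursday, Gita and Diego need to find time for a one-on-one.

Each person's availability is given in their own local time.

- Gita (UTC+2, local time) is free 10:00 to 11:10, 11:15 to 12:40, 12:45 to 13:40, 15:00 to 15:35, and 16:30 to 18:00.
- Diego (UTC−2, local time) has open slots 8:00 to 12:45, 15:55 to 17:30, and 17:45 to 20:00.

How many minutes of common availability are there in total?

Gita → UTC: 08:00–09:10, 09:15–10:40, 10:45–11:40, 13:00–13:35, 14:30–16:00.
Diego → UTC: 10:00–14:45, 17:55–19:30, 19:45–22:00.
Gita ∩ Diego: 10:00–10:40, 10:45–11:40, 13:00–13:35, 14:30–14:45.
Total common minutes: 40 + 55 + 35 + 15 = 145.

145 minutes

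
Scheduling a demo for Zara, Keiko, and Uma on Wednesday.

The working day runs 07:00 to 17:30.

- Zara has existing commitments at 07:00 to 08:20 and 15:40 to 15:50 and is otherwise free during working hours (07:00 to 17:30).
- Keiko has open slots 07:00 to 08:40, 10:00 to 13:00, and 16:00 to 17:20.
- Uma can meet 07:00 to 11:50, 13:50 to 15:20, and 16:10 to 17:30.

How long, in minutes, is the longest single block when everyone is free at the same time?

Zara free within 07:00–17:30: 08:20–15:40, 15:50–17:30.
Zara ∩ Keiko: 08:20–08:40, 10:00–13:00, 16:00–17:20.
Zara ∩ Keiko ∩ Uma: 08:20–08:40, 10:00–11:50, 16:10–17:20.
Common window lengths: 20, 110, 70 min; longest is 110.

110 minutes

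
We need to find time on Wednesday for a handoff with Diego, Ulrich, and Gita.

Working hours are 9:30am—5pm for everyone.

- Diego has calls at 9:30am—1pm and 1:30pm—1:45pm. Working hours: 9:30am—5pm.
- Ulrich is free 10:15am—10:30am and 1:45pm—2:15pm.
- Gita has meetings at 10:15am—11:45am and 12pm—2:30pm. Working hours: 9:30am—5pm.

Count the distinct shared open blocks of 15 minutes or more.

Diego free within 09:30–17:00: 13:00–13:30, 13:45–17:00.
Gita free within 09:30–17:00: 09:30–10:15, 11:45–12:00, 14:30–17:00.
Diego ∩ Ulrich: 13:45–14:15.
Diego ∩ Ulrich ∩ Gita: (none).
Windows ≥ 15 min: (none).
That's 0 windows.

0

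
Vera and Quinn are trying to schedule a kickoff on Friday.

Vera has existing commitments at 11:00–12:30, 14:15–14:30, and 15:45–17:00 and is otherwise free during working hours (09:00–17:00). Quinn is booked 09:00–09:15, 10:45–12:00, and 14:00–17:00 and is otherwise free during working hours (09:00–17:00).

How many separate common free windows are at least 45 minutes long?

Vera free within 09:00–17:00: 09:00–11:00, 12:30–14:15, 14:30–15:45.
Quinn free within 09:00–17:00: 09:15–10:45, 12:00–14:00.
Vera ∩ Quinn: 09:15–10:45, 12:30–14:00.
Windows ≥ 45 min: 09:15–10:45, 12:30–14:00.
That's 2 windows.

2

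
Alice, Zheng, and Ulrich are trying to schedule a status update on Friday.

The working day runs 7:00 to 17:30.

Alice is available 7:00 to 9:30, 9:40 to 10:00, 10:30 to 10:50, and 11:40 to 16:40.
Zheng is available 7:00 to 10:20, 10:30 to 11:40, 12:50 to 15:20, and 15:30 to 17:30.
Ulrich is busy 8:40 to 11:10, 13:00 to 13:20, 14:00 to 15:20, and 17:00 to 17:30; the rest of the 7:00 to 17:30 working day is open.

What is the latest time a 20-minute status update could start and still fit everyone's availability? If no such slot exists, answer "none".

Ulrich free within 07:00–17:30: 07:00–08:40, 11:10–13:00, 13:20–14:00, 15:20–17:00.
Alice ∩ Zheng: 07:00–09:30, 09:40–10:00, 10:30–10:50, 12:50–15:20, 15:30–16:40.
Alice ∩ Zheng ∩ Ulrich: 07:00–08:40, 12:50–13:00, 13:20–14:00, 15:30–16:40.
Windows ≥ 20 min: 07:00–08:40, 13:20–14:00, 15:30–16:40.
Latest start in the last window 15:30–16:40 is 16:40 − 20 min = 16:20.

16:20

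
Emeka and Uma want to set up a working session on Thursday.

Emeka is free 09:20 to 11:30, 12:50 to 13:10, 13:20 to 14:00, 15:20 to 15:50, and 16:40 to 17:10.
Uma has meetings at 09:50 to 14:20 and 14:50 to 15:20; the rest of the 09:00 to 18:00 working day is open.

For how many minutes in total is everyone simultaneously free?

Uma free within 09:00–18:00: 09:00–09:50, 14:20–14:50, 15:20–18:00.
Emeka ∩ Uma: 09:20–09:50, 15:20–15:50, 16:40–17:10.
Total common minutes: 30 + 30 + 30 = 90.

90 minutes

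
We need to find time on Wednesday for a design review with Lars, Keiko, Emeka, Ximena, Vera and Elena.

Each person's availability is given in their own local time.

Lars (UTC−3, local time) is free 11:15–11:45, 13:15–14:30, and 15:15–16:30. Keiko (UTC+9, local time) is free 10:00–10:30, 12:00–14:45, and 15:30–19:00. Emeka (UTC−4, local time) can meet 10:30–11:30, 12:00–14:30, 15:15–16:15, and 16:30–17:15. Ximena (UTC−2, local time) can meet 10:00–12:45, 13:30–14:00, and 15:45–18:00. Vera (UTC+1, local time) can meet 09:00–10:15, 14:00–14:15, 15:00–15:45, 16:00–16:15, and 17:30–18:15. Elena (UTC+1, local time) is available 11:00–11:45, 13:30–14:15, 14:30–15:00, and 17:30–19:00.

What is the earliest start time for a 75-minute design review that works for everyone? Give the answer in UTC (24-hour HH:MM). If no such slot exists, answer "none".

Lars → UTC: 14:15–14:45, 16:15–17:30, 18:15–19:30.
Keiko → UTC: 01:00–01:30, 03:00–05:45, 06:30–10:00.
Emeka → UTC: 14:30–15:30, 16:00–18:30, 19:15–20:15, 20:30–21:15.
Ximena → UTC: 12:00–14:45, 15:30–16:00, 17:45–20:00.
Vera → UTC: 08:00–09:15, 13:00–13:15, 14:00–14:45, 15:00–15:15, 16:30–17:15.
Elena → UTC: 10:00–10:45, 12:30–13:15, 13:30–14:00, 16:30–18:00.
Lars ∩ Keiko: (none).
Lars ∩ Keiko ∩ Emeka: (none).
Lars ∩ Keiko ∩ Emeka ∩ Ximena: (none).
Lars ∩ Keiko ∩ Emeka ∩ Ximena ∩ Vera: (none).
Lars ∩ Keiko ∩ Emeka ∩ Ximena ∩ Vera ∩ Elena: (none).
Windows ≥ 75 min: (none).

none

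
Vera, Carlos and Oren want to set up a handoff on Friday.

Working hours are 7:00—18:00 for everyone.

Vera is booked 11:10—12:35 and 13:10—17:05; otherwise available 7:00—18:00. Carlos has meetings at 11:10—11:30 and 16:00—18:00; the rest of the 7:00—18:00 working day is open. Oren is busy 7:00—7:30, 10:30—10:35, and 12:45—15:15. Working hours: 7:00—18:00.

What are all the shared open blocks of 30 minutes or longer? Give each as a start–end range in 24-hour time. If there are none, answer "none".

Vera free within 07:00–18:00: 07:00–11:10, 12:35–13:10, 17:05–18:00.
Carlos free within 07:00–18:00: 07:00–11:10, 11:30–16:00.
Oren free within 07:00–18:00: 07:30–10:30, 10:35–12:45, 15:15–18:00.
Vera ∩ Carlos: 07:00–11:10, 12:35–13:10.
Vera ∩ Carlos ∩ Oren: 07:30–10:30, 10:35–11:10, 12:35–12:45.
Windows ≥ 30 min: 07:30–10:30, 10:35–11:10.

07:30–10:30, 10:35–11:10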